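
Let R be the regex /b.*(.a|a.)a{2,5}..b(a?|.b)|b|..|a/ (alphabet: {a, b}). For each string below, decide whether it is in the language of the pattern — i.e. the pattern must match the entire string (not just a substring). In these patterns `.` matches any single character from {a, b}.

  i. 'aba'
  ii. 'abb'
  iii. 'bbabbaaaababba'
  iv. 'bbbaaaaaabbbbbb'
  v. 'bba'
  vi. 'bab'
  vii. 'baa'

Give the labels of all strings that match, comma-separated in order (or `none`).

i → no match
ii → no match
iii → no match
iv → no match
v → no match
vi → no match
vii → no match

none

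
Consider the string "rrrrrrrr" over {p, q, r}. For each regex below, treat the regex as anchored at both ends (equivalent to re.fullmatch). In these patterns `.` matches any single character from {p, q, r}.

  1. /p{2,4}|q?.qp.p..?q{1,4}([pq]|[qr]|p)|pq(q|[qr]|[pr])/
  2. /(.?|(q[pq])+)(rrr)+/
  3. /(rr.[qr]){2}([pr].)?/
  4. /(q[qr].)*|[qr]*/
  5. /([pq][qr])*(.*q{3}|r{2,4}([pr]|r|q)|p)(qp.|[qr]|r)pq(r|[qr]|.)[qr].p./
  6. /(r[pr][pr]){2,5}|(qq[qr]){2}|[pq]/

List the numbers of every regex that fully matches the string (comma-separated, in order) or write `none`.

3, 4

1 → no match
2 → no match
3 → match
4 → match
5 → no match
6 → no match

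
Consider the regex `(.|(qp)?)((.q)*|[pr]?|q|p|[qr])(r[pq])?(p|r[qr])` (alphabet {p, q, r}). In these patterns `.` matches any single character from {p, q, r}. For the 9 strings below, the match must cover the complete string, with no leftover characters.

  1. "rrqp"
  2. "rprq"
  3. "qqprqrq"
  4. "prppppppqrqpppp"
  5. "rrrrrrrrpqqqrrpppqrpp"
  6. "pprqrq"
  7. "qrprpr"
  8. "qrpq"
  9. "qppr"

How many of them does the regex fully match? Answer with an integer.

1 → match
2 → match
3 → no match
4 → no match
5 → no match
6 → match
7 → no match
8 → no match
9 → no match
Total matched: 3

3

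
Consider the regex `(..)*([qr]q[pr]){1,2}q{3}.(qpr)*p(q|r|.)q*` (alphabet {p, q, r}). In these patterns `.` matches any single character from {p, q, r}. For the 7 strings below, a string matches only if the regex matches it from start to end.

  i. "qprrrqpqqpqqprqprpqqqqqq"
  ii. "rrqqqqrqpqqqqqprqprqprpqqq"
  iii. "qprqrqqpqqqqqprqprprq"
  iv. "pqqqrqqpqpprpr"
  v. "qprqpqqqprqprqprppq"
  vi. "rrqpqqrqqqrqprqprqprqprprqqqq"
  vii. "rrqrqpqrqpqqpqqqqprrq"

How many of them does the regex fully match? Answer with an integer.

i → no match
ii → match
iii → match
iv → no match
v → no match
vi → match
vii → no match
Total matched: 3

3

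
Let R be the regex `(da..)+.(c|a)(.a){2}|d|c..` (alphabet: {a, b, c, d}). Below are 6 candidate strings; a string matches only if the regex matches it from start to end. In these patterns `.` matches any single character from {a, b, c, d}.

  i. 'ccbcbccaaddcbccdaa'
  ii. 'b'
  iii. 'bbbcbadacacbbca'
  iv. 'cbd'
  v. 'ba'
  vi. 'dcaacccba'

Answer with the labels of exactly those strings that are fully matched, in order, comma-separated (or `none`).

i → no match
ii → no match
iii → no match
iv → match
v → no match
vi → no match

iv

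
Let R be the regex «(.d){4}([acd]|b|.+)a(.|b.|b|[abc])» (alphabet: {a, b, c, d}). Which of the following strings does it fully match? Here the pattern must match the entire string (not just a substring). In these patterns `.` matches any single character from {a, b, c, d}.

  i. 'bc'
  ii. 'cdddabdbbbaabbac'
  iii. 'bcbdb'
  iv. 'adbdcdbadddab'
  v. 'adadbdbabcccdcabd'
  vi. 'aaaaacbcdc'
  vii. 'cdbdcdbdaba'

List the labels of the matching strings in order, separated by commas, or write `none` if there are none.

i. 'bc' → no match
ii → no match
iii. 'bcbdb' → no match
iv → no match
v → no match
vi. 'aaaaacbcdc' → no match
vii. 'cdbdcdbdaba' → no match

none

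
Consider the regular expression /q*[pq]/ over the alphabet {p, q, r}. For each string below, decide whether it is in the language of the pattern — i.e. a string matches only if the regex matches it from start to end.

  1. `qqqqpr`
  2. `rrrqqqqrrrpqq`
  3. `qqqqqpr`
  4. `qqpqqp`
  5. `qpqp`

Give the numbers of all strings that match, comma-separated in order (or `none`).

1. `qqqqpr` → no match
2 → no match
3. `qqqqqpr` → no match
4. `qqpqqp` → no match
5. `qpqp` → no match

none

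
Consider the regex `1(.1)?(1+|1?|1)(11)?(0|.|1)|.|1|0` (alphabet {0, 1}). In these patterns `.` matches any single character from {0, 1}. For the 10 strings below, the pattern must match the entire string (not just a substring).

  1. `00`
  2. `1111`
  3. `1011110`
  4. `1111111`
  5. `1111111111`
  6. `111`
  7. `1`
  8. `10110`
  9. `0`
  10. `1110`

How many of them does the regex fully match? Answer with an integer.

1 → no match
2 → match
3 → match
4 → match
5 → match
6 → match
7 → match
8 → match
9 → match
10 → match
Total matched: 9

9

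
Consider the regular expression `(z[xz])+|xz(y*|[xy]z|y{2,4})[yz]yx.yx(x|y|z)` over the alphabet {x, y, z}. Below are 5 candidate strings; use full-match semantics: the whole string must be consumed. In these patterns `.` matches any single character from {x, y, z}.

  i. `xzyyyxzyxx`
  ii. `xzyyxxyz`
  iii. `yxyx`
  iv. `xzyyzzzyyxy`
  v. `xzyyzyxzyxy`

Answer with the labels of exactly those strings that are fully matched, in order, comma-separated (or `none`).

i, v

i → match
ii → no match
iii → no match
iv → no match
v → match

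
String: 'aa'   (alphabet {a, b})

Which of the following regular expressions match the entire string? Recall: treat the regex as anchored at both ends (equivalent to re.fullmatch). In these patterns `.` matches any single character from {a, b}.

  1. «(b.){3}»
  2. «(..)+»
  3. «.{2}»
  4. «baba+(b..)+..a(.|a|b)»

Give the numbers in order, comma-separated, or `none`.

1 → no match — must start with 'b'
2 → match
3 → match
4 → no match — must start with 'baba'

2, 3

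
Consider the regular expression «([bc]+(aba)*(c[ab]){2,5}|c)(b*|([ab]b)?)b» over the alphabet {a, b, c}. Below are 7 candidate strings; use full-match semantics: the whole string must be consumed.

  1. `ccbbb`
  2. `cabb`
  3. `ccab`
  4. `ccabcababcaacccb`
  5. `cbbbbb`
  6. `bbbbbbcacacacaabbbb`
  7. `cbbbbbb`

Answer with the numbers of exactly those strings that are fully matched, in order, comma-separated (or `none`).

1 → no match
2 → match
3 → no match
4 → no match
5 → match
6 → no match
7 → match

2, 5, 7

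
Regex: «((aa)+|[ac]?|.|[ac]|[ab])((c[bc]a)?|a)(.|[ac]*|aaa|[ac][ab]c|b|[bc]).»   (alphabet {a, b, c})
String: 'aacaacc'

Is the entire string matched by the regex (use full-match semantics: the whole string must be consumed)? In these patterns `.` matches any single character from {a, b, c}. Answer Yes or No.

Yes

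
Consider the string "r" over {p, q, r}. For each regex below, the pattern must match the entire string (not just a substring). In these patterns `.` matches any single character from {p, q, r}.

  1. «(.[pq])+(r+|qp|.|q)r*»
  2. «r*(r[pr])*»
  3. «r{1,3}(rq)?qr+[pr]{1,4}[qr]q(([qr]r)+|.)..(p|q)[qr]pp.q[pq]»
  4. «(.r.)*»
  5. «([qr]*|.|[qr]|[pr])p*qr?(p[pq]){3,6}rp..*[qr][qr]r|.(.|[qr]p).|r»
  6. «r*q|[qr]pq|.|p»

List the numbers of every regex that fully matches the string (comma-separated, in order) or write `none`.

2, 5, 6

1 → no match
2 → match
3 → no match
4 → no match
5 → match
6 → match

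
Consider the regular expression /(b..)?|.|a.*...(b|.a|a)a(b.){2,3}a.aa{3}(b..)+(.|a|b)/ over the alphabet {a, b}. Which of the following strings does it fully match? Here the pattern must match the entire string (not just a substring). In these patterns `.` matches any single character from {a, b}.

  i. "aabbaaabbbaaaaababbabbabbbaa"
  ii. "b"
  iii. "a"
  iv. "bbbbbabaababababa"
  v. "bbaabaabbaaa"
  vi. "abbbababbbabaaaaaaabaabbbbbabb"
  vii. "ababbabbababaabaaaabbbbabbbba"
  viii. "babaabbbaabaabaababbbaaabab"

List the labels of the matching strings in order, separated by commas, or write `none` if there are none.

ii, iii, vii

i → no match
ii → match
iii → match
iv → no match
v → no match
vi → no match
vii → match
viii → no match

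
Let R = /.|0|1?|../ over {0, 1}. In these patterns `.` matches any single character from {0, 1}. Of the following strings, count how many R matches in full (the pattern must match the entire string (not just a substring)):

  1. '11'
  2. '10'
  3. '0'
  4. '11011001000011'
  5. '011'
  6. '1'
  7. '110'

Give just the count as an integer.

4

1 → match
2 → match
3 → match
4 → no match
5 → no match
6 → match
7 → no match
Total matched: 4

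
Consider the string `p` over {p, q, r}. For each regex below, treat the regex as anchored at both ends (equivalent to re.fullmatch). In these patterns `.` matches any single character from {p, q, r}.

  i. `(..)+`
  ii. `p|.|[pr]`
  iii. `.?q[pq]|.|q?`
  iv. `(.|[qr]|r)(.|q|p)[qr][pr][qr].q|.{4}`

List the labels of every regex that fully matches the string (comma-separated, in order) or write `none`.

i → no match
ii → match
iii → match
iv → no match

ii, iii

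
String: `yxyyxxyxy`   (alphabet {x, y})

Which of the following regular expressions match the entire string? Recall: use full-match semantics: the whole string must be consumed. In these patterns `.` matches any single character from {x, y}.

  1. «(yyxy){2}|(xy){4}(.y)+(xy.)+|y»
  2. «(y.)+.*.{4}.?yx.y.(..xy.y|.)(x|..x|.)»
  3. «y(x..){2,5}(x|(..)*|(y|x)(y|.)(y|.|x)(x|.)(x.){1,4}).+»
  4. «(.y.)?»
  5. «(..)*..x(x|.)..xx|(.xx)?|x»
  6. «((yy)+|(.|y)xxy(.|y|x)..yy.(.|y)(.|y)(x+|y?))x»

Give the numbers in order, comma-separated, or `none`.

3

1 → no match
2 → no match
3 → match
4 → no match
5 → no match
6 → no match — must end with `x`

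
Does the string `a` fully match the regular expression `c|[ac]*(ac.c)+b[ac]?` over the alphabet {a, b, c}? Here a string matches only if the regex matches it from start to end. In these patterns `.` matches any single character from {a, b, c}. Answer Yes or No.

No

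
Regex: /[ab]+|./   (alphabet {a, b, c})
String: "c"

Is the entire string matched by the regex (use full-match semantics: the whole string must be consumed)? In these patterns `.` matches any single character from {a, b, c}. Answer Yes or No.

Yes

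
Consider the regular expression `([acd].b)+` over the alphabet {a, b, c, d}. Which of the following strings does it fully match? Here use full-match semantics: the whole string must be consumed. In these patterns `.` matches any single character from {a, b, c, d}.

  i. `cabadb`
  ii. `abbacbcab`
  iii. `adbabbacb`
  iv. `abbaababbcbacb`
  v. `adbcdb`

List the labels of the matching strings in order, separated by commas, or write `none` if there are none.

i, ii, iii, v

i. `cabadb` → match
ii. `abbacbcab` → match
iii. `adbabbacb` → match
iv → no match
v. `adbcdb` → match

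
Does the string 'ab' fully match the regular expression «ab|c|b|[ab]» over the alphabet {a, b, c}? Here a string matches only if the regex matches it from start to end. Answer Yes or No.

Yes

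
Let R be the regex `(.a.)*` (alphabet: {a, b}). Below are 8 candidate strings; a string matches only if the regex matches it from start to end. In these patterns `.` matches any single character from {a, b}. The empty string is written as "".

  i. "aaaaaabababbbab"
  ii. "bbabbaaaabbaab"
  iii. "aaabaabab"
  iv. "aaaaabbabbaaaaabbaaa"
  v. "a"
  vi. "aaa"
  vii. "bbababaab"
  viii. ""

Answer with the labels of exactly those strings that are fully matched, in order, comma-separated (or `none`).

iii, vi, viii

i → no match
ii → no match
iii → match
iv → no match
v → no match
vi → match
vii → no match
viii → match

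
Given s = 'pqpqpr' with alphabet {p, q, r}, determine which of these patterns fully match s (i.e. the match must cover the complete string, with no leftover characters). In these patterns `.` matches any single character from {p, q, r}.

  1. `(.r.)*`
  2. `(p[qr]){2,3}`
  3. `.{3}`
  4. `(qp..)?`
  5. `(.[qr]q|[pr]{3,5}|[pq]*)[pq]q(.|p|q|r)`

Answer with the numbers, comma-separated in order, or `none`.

1 → no match
2 → match
3 → no match
4 → no match
5 → no match

2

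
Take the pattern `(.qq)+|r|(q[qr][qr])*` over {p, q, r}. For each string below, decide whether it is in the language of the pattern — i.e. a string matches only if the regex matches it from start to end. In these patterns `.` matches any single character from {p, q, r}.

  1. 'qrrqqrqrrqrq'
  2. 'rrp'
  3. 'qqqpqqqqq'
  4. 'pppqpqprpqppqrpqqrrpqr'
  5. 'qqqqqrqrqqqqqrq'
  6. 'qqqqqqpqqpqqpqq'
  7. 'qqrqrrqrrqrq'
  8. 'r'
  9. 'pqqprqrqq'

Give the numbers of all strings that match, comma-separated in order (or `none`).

1, 3, 5, 6, 7, 8

1 → match
2 → no match
3 → match
4 → no match
5 → match
6 → match
7 → match
8 → match
9 → no match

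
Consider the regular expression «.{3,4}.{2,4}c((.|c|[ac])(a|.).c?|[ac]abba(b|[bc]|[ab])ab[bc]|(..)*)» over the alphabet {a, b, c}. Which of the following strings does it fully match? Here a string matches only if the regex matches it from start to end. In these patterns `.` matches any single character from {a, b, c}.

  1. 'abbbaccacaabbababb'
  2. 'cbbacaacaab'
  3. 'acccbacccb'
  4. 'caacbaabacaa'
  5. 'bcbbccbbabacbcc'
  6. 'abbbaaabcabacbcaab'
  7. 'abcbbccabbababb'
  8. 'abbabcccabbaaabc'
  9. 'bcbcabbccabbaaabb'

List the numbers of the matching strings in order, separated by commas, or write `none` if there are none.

1 → match
2 → match
3 → match
4 → no match
5 → no match
6 → no match
7 → match
8 → match
9 → match

1, 2, 3, 7, 8, 9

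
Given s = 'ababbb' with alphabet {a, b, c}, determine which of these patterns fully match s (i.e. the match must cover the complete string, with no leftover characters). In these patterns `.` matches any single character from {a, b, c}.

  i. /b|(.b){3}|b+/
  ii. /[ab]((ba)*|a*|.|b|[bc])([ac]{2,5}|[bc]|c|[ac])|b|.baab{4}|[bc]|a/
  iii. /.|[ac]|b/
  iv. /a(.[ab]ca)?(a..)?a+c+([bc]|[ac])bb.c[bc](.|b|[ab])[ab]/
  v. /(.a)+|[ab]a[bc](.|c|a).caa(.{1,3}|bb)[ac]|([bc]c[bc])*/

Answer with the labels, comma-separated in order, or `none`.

i

i → match
ii → no match
iii → no match
iv → no match
v → no match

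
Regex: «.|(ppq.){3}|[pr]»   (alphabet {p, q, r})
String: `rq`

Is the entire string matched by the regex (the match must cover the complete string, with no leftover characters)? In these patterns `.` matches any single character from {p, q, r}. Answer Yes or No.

No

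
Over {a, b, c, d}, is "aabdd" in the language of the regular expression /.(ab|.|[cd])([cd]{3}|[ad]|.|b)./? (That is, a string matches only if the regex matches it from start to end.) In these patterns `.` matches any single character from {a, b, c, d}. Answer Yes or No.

Yes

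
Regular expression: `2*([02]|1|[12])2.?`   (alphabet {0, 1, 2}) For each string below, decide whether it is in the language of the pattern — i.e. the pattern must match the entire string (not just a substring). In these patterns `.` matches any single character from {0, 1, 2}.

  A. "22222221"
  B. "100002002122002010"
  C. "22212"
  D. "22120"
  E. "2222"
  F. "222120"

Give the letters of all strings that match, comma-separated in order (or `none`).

A, C, D, E, F

A → match
B → no match
C → match
D → match
E → match
F → match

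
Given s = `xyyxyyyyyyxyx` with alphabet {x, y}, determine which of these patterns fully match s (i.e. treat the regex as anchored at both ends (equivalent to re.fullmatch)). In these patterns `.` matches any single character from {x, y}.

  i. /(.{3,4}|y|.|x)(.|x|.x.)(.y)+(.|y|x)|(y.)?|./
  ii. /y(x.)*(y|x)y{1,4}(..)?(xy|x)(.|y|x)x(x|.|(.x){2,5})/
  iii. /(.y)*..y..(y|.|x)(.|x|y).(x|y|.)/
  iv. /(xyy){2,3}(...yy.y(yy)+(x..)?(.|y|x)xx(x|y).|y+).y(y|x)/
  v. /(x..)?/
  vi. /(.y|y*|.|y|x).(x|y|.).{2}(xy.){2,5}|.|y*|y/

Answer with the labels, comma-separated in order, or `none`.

i → match
ii → no match — must start with `y`
iii → no match
iv → match
v → no match
vi → no match

i, iv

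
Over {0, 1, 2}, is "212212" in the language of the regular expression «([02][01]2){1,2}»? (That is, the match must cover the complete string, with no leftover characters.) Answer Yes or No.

Yes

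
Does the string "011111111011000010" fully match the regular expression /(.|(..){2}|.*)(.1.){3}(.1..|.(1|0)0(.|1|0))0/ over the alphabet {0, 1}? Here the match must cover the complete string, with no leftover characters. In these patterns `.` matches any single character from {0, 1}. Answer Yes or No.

Yes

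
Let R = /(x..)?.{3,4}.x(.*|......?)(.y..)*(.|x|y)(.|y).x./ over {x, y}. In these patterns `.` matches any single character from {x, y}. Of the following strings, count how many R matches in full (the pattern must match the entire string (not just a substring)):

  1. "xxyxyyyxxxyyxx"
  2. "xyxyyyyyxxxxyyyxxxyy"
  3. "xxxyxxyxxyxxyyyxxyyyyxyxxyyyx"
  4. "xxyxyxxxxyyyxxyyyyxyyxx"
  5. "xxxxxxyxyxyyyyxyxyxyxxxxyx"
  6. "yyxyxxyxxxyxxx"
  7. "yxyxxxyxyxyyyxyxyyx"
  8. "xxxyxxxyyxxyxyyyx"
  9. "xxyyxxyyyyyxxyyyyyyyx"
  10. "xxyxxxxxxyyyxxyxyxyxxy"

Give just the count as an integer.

1 → match
2 → no match
3 → no match
4 → match
5 → no match
6 → match
7 → no match
8 → no match
9 → no match
10 → match
Total matched: 4

4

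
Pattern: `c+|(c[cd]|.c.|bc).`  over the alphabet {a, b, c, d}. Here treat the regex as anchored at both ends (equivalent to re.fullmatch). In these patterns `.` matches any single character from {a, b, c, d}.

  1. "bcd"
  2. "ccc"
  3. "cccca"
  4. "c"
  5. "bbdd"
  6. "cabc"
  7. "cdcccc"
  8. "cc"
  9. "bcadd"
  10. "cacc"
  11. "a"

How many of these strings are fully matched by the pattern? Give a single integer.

1 → match
2 → match
3 → no match
4 → match
5 → no match
6 → no match
7 → no match
8 → match
9 → no match
10 → no match
11 → no match
Total matched: 4

4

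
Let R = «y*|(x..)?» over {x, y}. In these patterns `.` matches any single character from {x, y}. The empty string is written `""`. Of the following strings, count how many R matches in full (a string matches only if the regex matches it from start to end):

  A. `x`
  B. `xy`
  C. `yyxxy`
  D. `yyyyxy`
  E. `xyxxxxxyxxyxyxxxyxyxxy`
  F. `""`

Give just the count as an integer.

A. `x` → no match
B. `xy` → no match
C. `yyxxy` → no match
D. `yyyyxy` → no match
E → no match
F. `""` → match
Total matched: 1

1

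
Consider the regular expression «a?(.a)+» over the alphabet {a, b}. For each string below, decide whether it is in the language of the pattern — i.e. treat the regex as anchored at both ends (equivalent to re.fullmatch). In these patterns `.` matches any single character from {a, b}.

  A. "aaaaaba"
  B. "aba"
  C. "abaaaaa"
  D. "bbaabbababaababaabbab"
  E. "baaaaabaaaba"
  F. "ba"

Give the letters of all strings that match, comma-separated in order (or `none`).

A → match
B → match
C → match
D → no match — must end with "a"
E → match
F → match

A, B, C, E, F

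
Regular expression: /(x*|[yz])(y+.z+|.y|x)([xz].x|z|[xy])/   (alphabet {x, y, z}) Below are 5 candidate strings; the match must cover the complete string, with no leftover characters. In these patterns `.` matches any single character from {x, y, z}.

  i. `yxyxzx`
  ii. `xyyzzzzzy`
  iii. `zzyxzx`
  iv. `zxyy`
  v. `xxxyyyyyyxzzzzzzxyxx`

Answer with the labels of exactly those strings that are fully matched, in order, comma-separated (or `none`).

i → match
ii → match
iii → match
iv → match
v → no match

i, ii, iii, iv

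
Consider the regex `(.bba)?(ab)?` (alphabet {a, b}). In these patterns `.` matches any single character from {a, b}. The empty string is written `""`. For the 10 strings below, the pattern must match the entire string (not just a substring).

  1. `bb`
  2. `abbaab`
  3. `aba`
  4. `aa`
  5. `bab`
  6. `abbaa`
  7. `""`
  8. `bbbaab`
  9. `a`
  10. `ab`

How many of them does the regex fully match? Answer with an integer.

4

1. `bb` → no match
2. `abbaab` → match
3. `aba` → no match
4. `aa` → no match
5. `bab` → no match
6. `abbaa` → no match
7. `""` → match
8. `bbbaab` → match
9. `a` → no match
10. `ab` → match
Total matched: 4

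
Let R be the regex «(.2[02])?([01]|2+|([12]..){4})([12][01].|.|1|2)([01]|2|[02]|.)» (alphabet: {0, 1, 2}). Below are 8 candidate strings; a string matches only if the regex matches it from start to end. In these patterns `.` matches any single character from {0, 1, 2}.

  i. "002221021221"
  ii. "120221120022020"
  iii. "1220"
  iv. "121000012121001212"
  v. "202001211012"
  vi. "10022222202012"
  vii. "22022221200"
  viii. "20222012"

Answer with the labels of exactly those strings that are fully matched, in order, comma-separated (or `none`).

i → no match
ii → no match
iii → no match
iv → no match
v → no match
vi → no match
vii → no match
viii → no match

none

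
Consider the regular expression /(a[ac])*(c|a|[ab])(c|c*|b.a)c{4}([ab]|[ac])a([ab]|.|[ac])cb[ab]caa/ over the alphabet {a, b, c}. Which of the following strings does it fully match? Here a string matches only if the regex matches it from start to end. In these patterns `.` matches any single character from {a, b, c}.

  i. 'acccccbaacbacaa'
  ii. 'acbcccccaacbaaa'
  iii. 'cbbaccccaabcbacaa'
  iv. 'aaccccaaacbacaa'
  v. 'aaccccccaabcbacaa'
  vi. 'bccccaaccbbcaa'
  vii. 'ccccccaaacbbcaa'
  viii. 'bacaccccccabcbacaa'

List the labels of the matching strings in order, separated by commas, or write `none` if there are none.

i → match
ii → no match — must end with 'caa'
iii → match
iv → no match
v → match
vi → match
vii → match
viii → no match

i, iii, v, vi, vii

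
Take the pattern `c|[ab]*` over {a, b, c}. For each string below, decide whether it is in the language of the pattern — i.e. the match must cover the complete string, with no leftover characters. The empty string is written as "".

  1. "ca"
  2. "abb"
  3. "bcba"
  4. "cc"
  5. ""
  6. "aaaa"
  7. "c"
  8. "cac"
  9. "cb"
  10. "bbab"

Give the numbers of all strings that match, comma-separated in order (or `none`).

2, 5, 6, 7, 10

1. "ca" → no match
2. "abb" → match
3. "bcba" → no match
4. "cc" → no match
5. "" → match
6. "aaaa" → match
7. "c" → match
8. "cac" → no match
9. "cb" → no match
10. "bbab" → match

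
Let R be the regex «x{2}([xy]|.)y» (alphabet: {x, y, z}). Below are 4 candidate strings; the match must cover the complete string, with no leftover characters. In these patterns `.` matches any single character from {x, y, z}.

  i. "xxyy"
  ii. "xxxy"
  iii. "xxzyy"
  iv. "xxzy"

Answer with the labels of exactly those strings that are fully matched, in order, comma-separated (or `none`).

i, ii, iv

i. "xxyy" → match
ii. "xxxy" → match
iii. "xxzyy" → no match
iv. "xxzy" → match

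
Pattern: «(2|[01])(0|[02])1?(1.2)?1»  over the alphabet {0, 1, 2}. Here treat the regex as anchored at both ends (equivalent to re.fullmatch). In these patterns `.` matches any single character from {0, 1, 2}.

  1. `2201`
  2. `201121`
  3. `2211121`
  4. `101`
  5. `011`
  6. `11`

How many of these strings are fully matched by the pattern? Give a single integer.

3

1 → no match
2 → match
3 → match
4 → match
5 → no match
6 → no match
Total matched: 3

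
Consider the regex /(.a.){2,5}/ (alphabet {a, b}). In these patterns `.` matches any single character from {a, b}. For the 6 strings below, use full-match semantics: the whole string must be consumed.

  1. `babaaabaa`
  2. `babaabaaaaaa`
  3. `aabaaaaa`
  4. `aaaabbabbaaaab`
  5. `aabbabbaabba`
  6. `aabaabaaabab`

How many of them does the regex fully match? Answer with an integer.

1 → match
2 → match
3 → no match
4 → no match
5 → no match
6 → match
Total matched: 3

3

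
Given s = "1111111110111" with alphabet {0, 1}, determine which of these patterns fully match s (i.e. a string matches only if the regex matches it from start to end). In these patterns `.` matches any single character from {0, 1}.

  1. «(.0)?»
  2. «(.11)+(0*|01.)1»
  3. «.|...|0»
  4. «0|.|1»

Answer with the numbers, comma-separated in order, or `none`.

1 → no match
2 → match
3 → no match
4 → no match

2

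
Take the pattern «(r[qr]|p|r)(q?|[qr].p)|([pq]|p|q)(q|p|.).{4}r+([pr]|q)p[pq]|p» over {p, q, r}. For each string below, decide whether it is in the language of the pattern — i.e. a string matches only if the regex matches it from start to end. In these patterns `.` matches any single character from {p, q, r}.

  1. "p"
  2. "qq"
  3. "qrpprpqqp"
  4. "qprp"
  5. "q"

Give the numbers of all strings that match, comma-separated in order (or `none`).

1

1 → match
2 → no match
3 → no match
4 → no match
5 → no match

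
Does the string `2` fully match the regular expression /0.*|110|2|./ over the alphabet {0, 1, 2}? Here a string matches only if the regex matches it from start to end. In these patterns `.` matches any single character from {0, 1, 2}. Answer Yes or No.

Yes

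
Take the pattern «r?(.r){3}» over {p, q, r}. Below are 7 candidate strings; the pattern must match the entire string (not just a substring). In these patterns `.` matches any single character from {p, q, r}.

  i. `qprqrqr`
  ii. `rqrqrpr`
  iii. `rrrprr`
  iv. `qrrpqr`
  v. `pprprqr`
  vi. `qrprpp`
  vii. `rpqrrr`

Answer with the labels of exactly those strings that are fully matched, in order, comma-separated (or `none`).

ii

i → no match
ii → match
iii → no match
iv → no match
v → no match
vi → no match — must end with `r`
vii → no match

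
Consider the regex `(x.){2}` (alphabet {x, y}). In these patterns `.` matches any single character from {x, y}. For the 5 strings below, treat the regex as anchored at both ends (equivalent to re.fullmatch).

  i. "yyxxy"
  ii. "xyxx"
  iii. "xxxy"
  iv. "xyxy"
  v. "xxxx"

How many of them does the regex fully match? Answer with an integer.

4

i → no match — must start with "x"
ii → match
iii → match
iv → match
v → match
Total matched: 4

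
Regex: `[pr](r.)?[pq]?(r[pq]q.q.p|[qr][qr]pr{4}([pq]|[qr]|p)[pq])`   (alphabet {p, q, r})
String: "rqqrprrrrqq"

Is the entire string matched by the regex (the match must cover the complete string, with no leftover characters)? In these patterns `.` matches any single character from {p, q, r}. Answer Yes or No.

Yes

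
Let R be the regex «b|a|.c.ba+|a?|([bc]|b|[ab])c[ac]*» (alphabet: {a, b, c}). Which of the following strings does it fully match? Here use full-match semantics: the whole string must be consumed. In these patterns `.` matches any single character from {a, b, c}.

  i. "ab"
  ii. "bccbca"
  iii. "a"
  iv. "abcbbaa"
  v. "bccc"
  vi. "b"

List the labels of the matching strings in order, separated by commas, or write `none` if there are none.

i → no match
ii → no match
iii → match
iv → no match
v → match
vi → match

iii, v, vi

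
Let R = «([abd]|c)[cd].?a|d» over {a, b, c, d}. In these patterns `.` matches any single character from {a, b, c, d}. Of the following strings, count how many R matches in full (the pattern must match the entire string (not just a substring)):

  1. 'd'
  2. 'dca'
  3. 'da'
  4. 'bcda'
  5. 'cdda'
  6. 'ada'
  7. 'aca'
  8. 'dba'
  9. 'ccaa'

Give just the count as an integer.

1 → match
2 → match
3 → no match
4 → match
5 → match
6 → match
7 → match
8 → no match
9 → match
Total matched: 7

7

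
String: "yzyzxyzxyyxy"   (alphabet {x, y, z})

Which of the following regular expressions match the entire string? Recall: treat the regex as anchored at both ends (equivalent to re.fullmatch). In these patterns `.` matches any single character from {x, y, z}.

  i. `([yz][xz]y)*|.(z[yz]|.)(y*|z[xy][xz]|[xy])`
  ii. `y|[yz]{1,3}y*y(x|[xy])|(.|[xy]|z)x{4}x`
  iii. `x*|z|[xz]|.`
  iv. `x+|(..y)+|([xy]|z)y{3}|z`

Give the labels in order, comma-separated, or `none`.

i, iv

i → match
ii → no match
iii → no match
iv → match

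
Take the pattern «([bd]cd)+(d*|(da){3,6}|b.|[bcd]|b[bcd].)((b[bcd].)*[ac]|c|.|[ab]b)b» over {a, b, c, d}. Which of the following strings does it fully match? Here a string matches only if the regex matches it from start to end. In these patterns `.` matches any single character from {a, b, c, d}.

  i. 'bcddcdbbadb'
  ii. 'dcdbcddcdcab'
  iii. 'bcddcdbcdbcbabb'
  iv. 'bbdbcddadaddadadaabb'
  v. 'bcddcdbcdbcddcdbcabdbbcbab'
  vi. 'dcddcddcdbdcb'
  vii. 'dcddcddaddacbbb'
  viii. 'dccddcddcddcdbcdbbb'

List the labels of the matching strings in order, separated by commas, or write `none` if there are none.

i, ii, iii, v, vi

i → match
ii → match
iii → match
iv → no match
v → match
vi → match
vii → no match
viii → no match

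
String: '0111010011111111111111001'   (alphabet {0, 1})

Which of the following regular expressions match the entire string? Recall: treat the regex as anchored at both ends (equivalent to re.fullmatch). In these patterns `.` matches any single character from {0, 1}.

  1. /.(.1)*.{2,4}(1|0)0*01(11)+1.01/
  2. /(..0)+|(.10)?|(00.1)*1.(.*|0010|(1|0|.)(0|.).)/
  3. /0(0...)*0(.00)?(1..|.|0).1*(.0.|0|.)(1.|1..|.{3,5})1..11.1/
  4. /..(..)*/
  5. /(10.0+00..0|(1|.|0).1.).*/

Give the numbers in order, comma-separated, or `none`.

1 → match
2 → no match
3 → no match
4 → no match
5 → match

1, 5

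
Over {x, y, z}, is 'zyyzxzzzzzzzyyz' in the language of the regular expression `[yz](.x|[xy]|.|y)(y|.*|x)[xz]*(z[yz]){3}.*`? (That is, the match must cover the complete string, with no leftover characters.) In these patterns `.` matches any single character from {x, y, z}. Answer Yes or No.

Yes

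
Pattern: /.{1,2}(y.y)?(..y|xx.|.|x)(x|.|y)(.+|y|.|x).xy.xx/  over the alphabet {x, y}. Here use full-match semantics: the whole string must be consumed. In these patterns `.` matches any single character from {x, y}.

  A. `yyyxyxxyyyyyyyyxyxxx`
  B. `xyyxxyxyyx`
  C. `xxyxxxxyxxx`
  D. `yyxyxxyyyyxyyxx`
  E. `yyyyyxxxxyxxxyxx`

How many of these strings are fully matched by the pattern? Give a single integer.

A → match
B. `xyyxxyxyyx` → no match — must end with `xx`
C. `xxyxxxxyxxx` → match
D → match
E → no match
Total matched: 3

3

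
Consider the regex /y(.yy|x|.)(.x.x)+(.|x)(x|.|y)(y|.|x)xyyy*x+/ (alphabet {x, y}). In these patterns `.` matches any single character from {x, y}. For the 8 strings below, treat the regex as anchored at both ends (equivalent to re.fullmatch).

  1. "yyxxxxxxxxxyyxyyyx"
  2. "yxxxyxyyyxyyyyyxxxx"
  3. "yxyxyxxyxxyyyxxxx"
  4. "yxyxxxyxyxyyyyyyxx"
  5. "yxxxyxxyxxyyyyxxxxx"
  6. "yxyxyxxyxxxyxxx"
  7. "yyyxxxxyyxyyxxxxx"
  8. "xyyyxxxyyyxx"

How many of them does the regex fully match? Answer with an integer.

6

1 → match
2 → match
3 → match
4 → match
5 → match
6 → no match
7 → match
8 → no match — must start with "y"
Total matched: 6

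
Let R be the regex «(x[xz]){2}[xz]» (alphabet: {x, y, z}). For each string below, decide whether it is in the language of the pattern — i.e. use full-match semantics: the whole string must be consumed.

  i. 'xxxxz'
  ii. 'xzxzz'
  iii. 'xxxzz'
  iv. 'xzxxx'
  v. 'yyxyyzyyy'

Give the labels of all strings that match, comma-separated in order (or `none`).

i. 'xxxxz' → match
ii. 'xzxzz' → match
iii. 'xxxzz' → match
iv. 'xzxxx' → match
v. 'yyxyyzyyy' → no match — must start with 'x'

i, ii, iii, iv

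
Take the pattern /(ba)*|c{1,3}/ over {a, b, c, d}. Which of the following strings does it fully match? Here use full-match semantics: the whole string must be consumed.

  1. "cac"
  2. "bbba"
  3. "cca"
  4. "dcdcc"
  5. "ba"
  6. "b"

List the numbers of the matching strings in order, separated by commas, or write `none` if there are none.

1 → no match
2 → no match
3 → no match
4 → no match
5 → match
6 → no match

5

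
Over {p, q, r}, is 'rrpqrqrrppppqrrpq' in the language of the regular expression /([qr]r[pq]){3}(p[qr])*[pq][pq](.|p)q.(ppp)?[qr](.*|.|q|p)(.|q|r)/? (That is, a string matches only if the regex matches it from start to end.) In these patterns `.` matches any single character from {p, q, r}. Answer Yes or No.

Yes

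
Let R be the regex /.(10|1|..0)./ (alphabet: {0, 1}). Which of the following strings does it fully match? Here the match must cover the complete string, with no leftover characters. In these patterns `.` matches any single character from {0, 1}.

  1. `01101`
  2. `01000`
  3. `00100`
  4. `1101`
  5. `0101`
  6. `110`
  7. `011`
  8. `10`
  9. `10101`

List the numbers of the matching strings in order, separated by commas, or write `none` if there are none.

1 → match
2 → match
3 → match
4 → match
5 → match
6 → match
7 → match
8 → no match
9 → match

1, 2, 3, 4, 5, 6, 7, 9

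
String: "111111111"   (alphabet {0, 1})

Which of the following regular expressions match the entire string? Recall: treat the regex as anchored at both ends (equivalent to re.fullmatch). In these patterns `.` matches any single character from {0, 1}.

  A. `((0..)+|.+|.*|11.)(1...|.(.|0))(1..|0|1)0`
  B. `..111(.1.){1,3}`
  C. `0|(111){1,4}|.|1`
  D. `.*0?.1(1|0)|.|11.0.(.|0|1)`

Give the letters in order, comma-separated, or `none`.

A → no match — must end with "0"
B → no match
C → match
D → match

C, D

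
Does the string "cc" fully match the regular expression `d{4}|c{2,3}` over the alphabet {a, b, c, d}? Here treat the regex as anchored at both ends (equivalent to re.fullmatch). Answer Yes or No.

Yes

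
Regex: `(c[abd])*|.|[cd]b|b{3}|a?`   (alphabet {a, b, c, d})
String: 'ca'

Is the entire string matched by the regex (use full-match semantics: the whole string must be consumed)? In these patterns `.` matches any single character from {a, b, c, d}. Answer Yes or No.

Yes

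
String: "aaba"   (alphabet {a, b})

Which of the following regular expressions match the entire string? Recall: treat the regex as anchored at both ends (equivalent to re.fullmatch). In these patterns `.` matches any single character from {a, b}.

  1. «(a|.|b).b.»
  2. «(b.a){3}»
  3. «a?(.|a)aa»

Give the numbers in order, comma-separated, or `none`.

1

1 → match
2 → no match — must start with "b"
3 → no match — must end with "aa"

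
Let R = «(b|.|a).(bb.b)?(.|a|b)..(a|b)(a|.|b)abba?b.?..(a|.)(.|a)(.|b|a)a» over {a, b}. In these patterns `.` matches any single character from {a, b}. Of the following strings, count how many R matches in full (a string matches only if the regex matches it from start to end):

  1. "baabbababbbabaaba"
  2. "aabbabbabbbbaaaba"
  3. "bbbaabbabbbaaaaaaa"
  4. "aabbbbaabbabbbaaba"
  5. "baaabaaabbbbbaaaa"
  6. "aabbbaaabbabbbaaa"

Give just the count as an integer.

1 → match
2 → match
3 → match
4 → match
5 → match
6 → no match
Total matched: 5

5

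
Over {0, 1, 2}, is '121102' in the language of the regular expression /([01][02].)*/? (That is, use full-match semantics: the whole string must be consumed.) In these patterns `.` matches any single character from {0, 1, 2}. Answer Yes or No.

Yes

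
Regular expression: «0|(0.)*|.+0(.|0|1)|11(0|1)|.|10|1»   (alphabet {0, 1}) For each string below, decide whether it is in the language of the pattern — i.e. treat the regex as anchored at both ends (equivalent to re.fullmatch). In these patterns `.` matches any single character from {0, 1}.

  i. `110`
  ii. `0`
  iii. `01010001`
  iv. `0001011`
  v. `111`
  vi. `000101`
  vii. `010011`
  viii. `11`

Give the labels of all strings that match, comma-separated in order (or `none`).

i, ii, iii, v, vi

i → match
ii → match
iii → match
iv → no match
v → match
vi → match
vii → no match
viii → no match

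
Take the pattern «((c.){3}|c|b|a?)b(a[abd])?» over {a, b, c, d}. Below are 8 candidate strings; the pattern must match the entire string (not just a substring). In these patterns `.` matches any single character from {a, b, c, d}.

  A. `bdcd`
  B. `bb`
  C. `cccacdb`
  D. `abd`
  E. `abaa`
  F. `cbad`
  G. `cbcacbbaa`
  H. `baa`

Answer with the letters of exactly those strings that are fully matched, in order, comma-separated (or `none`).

B, C, E, F, G, H

A → no match
B → match
C → match
D → no match
E → match
F → match
G → match
H → match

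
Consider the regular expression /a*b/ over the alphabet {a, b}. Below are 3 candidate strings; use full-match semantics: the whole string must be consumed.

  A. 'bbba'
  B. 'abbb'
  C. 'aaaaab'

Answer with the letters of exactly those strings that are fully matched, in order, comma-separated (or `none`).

C

A. 'bbba' → no match — must end with 'b'
B. 'abbb' → no match
C. 'aaaaab' → match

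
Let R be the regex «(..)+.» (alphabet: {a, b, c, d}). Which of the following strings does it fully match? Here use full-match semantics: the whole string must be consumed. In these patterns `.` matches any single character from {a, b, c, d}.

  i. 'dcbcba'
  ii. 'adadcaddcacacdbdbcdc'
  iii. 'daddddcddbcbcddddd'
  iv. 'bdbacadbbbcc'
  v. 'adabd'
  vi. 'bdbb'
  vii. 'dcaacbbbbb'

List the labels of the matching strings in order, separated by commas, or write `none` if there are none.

v

i → no match
ii → no match
iii → no match
iv → no match
v → match
vi → no match
vii → no match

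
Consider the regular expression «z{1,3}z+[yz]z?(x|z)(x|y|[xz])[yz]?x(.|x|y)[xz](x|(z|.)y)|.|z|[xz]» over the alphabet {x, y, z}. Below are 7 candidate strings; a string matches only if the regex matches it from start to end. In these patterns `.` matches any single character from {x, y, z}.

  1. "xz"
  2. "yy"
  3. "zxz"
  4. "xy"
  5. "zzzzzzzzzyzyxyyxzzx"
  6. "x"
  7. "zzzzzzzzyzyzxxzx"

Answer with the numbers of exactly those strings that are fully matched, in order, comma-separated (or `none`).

6, 7

1 → no match
2 → no match
3 → no match
4 → no match
5 → no match
6 → match
7 → match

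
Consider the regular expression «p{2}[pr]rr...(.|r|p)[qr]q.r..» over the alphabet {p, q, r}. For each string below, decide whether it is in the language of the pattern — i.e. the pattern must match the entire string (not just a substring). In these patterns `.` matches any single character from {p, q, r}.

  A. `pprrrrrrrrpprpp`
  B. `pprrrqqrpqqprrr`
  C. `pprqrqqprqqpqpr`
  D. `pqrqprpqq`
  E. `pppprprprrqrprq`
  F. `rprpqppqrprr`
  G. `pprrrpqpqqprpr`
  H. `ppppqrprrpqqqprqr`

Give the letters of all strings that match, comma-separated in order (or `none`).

B

A → no match
B → match
C → no match
D → no match
E → no match
F → no match — must start with `p`
G → no match
H → no match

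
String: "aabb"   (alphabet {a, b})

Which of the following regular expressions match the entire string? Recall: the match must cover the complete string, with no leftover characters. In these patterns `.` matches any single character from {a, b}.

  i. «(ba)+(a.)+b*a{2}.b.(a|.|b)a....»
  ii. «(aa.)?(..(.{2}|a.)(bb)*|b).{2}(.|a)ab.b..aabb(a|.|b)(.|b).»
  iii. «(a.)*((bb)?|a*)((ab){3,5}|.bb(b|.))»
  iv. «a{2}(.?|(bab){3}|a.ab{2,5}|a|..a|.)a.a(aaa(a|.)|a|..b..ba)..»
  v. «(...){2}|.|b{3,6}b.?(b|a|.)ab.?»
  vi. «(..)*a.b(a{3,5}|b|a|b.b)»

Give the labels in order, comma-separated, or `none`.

i → no match — must start with "ba"
ii → no match
iii → no match
iv → no match
v → no match
vi → match

vi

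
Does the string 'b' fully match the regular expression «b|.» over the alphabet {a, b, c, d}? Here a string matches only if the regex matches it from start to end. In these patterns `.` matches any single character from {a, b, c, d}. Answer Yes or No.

Yes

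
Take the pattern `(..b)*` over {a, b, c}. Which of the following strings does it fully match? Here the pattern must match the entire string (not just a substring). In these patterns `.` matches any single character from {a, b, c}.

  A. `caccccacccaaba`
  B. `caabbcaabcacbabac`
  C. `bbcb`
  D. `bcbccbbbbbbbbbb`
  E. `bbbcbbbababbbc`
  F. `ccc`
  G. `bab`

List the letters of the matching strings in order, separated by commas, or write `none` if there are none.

D, G

A → no match
B → no match
C. `bbcb` → no match
D → match
E → no match
F. `ccc` → no match
G. `bab` → match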